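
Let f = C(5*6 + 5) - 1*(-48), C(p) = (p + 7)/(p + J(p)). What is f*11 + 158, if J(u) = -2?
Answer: 700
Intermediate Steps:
C(p) = (7 + p)/(-2 + p) (C(p) = (p + 7)/(p - 2) = (7 + p)/(-2 + p))
f = 542/11 (f = (7 + (5*6 + 5))/(-2 + (5*6 + 5)) - 1*(-48) = (7 + (30 + 5))/(-2 + (30 + 5)) + 48 = (7 + 35)/(-2 + 35) + 48 = 42/33 + 48 = (1/33)*42 + 48 = 14/11 + 48 = 542/11 ≈ 49.273)
f*11 + 158 = (542/11)*11 + 158 = 542 + 158 = 700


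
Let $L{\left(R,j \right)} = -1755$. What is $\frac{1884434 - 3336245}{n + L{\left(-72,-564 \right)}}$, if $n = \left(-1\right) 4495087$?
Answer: $\frac{1451811}{4496842} \approx 0.32285$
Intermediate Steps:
$n = -4495087$
$\frac{1884434 - 3336245}{n + L{\left(-72,-564 \right)}} = \frac{1884434 - 3336245}{-4495087 - 1755} = - \frac{1451811}{-4496842} = \left(-1451811\right) \left(- \frac{1}{4496842}\right) = \frac{1451811}{4496842}$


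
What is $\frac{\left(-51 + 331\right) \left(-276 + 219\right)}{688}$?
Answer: $- \frac{1995}{86} \approx -23.198$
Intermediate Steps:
$\frac{\left(-51 + 331\right) \left(-276 + 219\right)}{688} = 280 \left(-57\right) \frac{1}{688} = \left(-15960\right) \frac{1}{688} = - \frac{1995}{86}$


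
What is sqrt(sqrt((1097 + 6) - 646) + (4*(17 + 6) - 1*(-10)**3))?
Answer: sqrt(1092 + sqrt(457)) ≈ 33.367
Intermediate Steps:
sqrt(sqrt((1097 + 6) - 646) + (4*(17 + 6) - 1*(-10)**3)) = sqrt(sqrt(1103 - 646) + (4*23 - 1*(-1000))) = sqrt(sqrt(457) + (92 + 1000)) = sqrt(sqrt(457) + 1092) = sqrt(1092 + sqrt(457))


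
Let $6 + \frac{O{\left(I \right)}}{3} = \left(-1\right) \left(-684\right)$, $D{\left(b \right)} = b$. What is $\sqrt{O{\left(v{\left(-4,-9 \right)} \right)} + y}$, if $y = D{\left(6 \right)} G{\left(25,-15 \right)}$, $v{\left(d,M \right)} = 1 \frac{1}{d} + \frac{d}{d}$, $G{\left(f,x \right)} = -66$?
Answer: $3 \sqrt{182} \approx 40.472$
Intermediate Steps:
$v{\left(d,M \right)} = 1 + \frac{1}{d}$ ($v{\left(d,M \right)} = \frac{1}{d} + 1 = 1 + \frac{1}{d}$)
$y = -396$ ($y = 6 \left(-66\right) = -396$)
$O{\left(I \right)} = 2034$ ($O{\left(I \right)} = -18 + 3 \left(\left(-1\right) \left(-684\right)\right) = -18 + 3 \cdot 684 = -18 + 2052 = 2034$)
$\sqrt{O{\left(v{\left(-4,-9 \right)} \right)} + y} = \sqrt{2034 - 396} = \sqrt{1638} = 3 \sqrt{182}$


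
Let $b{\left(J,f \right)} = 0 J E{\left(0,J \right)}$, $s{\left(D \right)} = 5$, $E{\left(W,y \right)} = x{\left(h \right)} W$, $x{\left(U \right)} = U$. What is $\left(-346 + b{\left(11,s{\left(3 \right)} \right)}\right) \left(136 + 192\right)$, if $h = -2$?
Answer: $-113488$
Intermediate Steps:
$E{\left(W,y \right)} = - 2 W$
$b{\left(J,f \right)} = 0$ ($b{\left(J,f \right)} = 0 J \left(\left(-2\right) 0\right) = 0 \cdot 0 = 0$)
$\left(-346 + b{\left(11,s{\left(3 \right)} \right)}\right) \left(136 + 192\right) = \left(-346 + 0\right) \left(136 + 192\right) = \left(-346\right) 328 = -113488$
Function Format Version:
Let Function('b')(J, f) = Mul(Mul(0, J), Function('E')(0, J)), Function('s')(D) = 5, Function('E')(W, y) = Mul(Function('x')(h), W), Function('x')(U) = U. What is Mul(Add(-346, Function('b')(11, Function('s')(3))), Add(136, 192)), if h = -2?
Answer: -113488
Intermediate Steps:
Function('E')(W, y) = Mul(-2, W)
Function('b')(J, f) = 0 (Function('b')(J, f) = Mul(Mul(0, J), Mul(-2, 0)) = Mul(0, 0) = 0)
Mul(Add(-346, Function('b')(11, Function('s')(3))), Add(136, 192)) = Mul(Add(-346, 0), Add(136, 192)) = Mul(-346, 328) = -113488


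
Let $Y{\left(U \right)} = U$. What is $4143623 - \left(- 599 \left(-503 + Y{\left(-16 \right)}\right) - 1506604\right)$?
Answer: $5339346$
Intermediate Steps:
$4143623 - \left(- 599 \left(-503 + Y{\left(-16 \right)}\right) - 1506604\right) = 4143623 - \left(- 599 \left(-503 - 16\right) - 1506604\right) = 4143623 - \left(\left(-599\right) \left(-519\right) - 1506604\right) = 4143623 - \left(310881 - 1506604\right) = 4143623 - -1195723 = 4143623 + 1195723 = 5339346$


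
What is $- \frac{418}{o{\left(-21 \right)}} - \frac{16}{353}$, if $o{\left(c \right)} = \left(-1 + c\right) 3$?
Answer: $\frac{6659}{1059} \approx 6.288$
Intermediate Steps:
$o{\left(c \right)} = -3 + 3 c$
$- \frac{418}{o{\left(-21 \right)}} - \frac{16}{353} = - \frac{418}{-3 + 3 \left(-21\right)} - \frac{16}{353} = - \frac{418}{-3 - 63} - \frac{16}{353} = - \frac{418}{-66} - \frac{16}{353} = \left(-418\right) \left(- \frac{1}{66}\right) - \frac{16}{353} = \frac{19}{3} - \frac{16}{353} = \frac{6659}{1059}$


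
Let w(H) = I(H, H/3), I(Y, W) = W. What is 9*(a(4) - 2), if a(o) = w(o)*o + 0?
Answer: 30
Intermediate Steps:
w(H) = H/3
a(o) = o²/3 (a(o) = (o/3)*o + 0 = o²/3 + 0 = o²/3)
9*(a(4) - 2) = 9*((⅓)*4² - 2) = 9*((⅓)*16 - 2) = 9*(16/3 - 2) = 9*(10/3) = 30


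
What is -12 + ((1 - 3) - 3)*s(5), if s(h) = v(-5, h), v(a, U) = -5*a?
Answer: -137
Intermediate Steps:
s(h) = 25 (s(h) = -5*(-5) = 25)
-12 + ((1 - 3) - 3)*s(5) = -12 + ((1 - 3) - 3)*25 = -12 + (-2 - 3)*25 = -12 - 5*25 = -12 - 125 = -137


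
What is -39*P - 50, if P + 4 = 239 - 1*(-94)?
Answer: -12881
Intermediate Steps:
P = 329 (P = -4 + (239 - 1*(-94)) = -4 + (239 + 94) = -4 + 333 = 329)
-39*P - 50 = -39*329 - 50 = -12831 - 50 = -12881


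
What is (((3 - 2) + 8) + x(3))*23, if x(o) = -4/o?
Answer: 529/3 ≈ 176.33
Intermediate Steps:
(((3 - 2) + 8) + x(3))*23 = (((3 - 2) + 8) - 4/3)*23 = ((1 + 8) - 4*1/3)*23 = (9 - 4/3)*23 = (23/3)*23 = 529/3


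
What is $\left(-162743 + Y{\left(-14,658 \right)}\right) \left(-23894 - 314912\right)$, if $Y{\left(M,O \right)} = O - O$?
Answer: $55138304858$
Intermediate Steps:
$Y{\left(M,O \right)} = 0$
$\left(-162743 + Y{\left(-14,658 \right)}\right) \left(-23894 - 314912\right) = \left(-162743 + 0\right) \left(-23894 - 314912\right) = \left(-162743\right) \left(-338806\right) = 55138304858$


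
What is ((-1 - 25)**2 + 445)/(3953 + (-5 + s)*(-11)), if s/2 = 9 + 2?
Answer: 1121/3766 ≈ 0.29766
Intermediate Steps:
s = 22 (s = 2*(9 + 2) = 2*11 = 22)
((-1 - 25)**2 + 445)/(3953 + (-5 + s)*(-11)) = ((-1 - 25)**2 + 445)/(3953 + (-5 + 22)*(-11)) = ((-26)**2 + 445)/(3953 + 17*(-11)) = (676 + 445)/(3953 - 187) = 1121/3766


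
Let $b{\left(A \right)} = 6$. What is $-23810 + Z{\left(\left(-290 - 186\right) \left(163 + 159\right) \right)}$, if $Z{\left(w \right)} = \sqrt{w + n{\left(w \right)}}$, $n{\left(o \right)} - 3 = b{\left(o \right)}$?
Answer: $-23810 + i \sqrt{153263} \approx -23810.0 + 391.49 i$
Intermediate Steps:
$n{\left(o \right)} = 9$ ($n{\left(o \right)} = 3 + 6 = 9$)
$Z{\left(w \right)} = \sqrt{9 + w}$ ($Z{\left(w \right)} = \sqrt{w + 9} = \sqrt{9 + w}$)
$-23810 + Z{\left(\left(-290 - 186\right) \left(163 + 159\right) \right)} = -23810 + \sqrt{9 + \left(-290 - 186\right) \left(163 + 159\right)} = -23810 + \sqrt{9 - 153272} = -23810 + \sqrt{-153263} = -23810 + i \sqrt{153263}$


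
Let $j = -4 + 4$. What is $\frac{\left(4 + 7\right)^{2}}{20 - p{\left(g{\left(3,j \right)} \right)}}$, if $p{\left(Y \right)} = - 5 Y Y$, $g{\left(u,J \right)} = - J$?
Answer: $\frac{121}{20} \approx 6.05$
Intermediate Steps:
$j = 0$
$p{\left(Y \right)} = - 5 Y^{2}$
$\frac{\left(4 + 7\right)^{2}}{20 - p{\left(g{\left(3,j \right)} \right)}} = \frac{\left(4 + 7\right)^{2}}{20 - - 5 \left(\left(-1\right) 0\right)^{2}} = \frac{11^{2}}{20 - - 5 \cdot 0^{2}} = \frac{121}{20 - \left(-5\right) 0} = \frac{121}{20 - 0} = \frac{121}{20 + 0} = \frac{121}{20}$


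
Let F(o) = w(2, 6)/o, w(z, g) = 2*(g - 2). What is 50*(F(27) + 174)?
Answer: 235300/27 ≈ 8714.8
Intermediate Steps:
w(z, g) = -4 + 2*g (w(z, g) = 2*(-2 + g) = -4 + 2*g)
F(o) = 8/o (F(o) = (-4 + 2*6)/o = (-4 + 12)/o = 8/o)
50*(F(27) + 174) = 50*(8/27 + 174) = 50*(4706/27) = 235300/27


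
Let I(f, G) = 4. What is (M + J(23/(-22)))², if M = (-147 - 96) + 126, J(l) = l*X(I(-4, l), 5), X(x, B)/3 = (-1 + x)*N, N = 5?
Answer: 13024881/484 ≈ 26911.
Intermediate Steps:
X(x, B) = -15 + 15*x (X(x, B) = 3*((-1 + x)*5) = 3*(-5 + 5*x) = -15 + 15*x)
J(l) = 45*l (J(l) = l*(-15 + 15*4) = l*(-15 + 60) = l*45 = 45*l)
M = -117 (M = -243 + 126 = -117)
(M + J(23/(-22)))² = (-117 + 45*(23/(-22)))² = (-117 + 45*(23*(-1/22)))² = (-117 + 45*(-23/22))² = (-117 - 1035/22)² = (-3609/22)² = 13024881/484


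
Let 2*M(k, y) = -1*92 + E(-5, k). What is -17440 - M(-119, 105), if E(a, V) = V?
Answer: -34669/2 ≈ -17335.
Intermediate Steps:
M(k, y) = -46 + k/2 (M(k, y) = (-1*92 + k)/2 = (-92 + k)/2 = -46 + k/2)
-17440 - M(-119, 105) = -17440 - (-46 + (½)*(-119)) = -17440 - (-46 - 119/2) = -17440 - 1*(-211/2) = -17440 + 211/2 = -34669/2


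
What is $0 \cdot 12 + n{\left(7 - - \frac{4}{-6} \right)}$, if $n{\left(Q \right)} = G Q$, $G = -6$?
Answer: $-38$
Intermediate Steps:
$n{\left(Q \right)} = - 6 Q$
$0 \cdot 12 + n{\left(7 - - \frac{4}{-6} \right)} = 0 \cdot 12 - 6 \left(7 - - \frac{4}{-6}\right) = 0 - 6 \left(7 - \left(-4\right) \left(- \frac{1}{6}\right)\right) = 0 - 6 \left(7 - \frac{2}{3}\right) = 0 - 38 = -38$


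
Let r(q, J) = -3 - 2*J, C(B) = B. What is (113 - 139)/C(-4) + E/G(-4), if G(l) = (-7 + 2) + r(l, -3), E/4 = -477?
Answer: 1921/2 ≈ 960.50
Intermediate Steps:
E = -1908 (E = 4*(-477) = -1908)
G(l) = -2 (G(l) = (-7 + 2) + (-3 - 2*(-3)) = -5 + (-3 + 6) = -5 + 3 = -2)
(113 - 139)/C(-4) + E/G(-4) = (113 - 139)/(-4) - 1908/(-2) = -26*(-1/4) - 1908*(-1/2) = 13/2 + 954 = 1921/2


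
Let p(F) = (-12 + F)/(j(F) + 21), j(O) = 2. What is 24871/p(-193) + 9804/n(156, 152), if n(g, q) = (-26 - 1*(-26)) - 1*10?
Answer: -154603/41 ≈ -3770.8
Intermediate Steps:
p(F) = -12/23 + F/23 (p(F) = (-12 + F)/(2 + 21) = (-12 + F)/23 = (-12 + F)*(1/23) = -12/23 + F/23)
n(g, q) = -10 (n(g, q) = (-26 + 26) - 10 = 0 - 10 = -10)
24871/p(-193) + 9804/n(156, 152) = 24871/(-12/23 + (1/23)*(-193)) + 9804/(-10) = 24871/(-12/23 - 193/23) + 9804*(-⅒) = 24871/(-205/23) - 4902/5 = 24871*(-23/205) - 4902/5 = -572033/205 - 4902/5 = -154603/41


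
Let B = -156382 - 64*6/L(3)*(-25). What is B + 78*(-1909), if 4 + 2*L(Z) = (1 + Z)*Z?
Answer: -302884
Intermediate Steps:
L(Z) = -2 + Z*(1 + Z)/2 (L(Z) = -2 + ((1 + Z)*Z)/2 = -2 + (Z*(1 + Z))/2 = -2 + Z*(1 + Z)/2)
B = -153982 (B = -156382 - 64*6/(-2 + (1/2)*3 + (1/2)*3**2)*(-25) = -156382 - 64*6/(-2 + 3/2 + (1/2)*9)*(-25) = -156382 - 64*6/(-2 + 3/2 + 9/2)*(-25) = -156382 - 64*6/4*(-25) = -156382 - 64*6*(1/4)*(-25) = -156382 - 96*(-25) = -156382 - 64*(-75/2) = -156382 + 2400 = -153982)
B + 78*(-1909) = -153982 + 78*(-1909) = -153982 - 148902 = -302884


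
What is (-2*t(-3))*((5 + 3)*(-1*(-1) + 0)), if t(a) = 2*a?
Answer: 96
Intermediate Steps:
(-2*t(-3))*((5 + 3)*(-1*(-1) + 0)) = (-4*(-3))*((5 + 3)*(-1*(-1) + 0)) = (-2*(-6))*(8*(1 + 0)) = 12*(8*1) = 12*8 = 96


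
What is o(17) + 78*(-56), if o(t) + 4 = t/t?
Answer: -4371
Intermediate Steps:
o(t) = -3 (o(t) = -4 + t/t = -4 + 1 = -3)
o(17) + 78*(-56) = -3 + 78*(-56) = -3 - 4368 = -4371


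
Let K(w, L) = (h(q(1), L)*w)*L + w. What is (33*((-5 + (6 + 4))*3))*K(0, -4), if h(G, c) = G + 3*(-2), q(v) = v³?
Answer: 0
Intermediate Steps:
h(G, c) = -6 + G (h(G, c) = G - 6 = -6 + G)
K(w, L) = w - 5*L*w (K(w, L) = ((-6 + 1³)*w)*L + w = ((-6 + 1)*w)*L + w = (-5*w)*L + w = -5*L*w + w = w - 5*L*w)
(33*((-5 + (6 + 4))*3))*K(0, -4) = (33*((-5 + (6 + 4))*3))*(0*(1 - 5*(-4))) = (33*((-5 + 10)*3))*(0*(1 + 20)) = (33*(5*3))*(0*21) = (33*15)*0 = 495*0 = 0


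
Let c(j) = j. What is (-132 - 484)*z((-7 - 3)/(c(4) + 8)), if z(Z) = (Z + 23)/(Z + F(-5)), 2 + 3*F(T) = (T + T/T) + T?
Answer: 81928/27 ≈ 3034.4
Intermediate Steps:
F(T) = -⅓ + 2*T/3 (F(T) = -⅔ + ((T + T/T) + T)/3 = -⅔ + ((T + 1) + T)/3 = -⅔ + ((1 + T) + T)/3 = -⅔ + (1 + 2*T)/3 = -⅔ + (⅓ + 2*T/3) = -⅓ + 2*T/3)
z(Z) = (23 + Z)/(-11/3 + Z) (z(Z) = (Z + 23)/(Z + (-⅓ + (⅔)*(-5))) = (23 + Z)/(Z + (-⅓ - 10/3)) = (23 + Z)/(Z - 11/3) = (23 + Z)/(-11/3 + Z))
(-132 - 484)*z((-7 - 3)/(c(4) + 8)) = (-132 - 484)*(3*(23 + (-7 - 3)/(4 + 8))/(-11 + 3*((-7 - 3)/(4 + 8)))) = -1848*(23 - 10/12)/(-11 + 3*(-10/12)) = -1848*(23 - 10*1/12)/(-11 + 3*(-10*1/12)) = -1848*(23 - ⅚)/(-11 + 3*(-⅚)) = -1848*133/((-11 - 5/2)*6) = -1848*133/((-27/2)*6) = -1848*(-2)*133/(27*6) = -616*(-133/27) = 81928/27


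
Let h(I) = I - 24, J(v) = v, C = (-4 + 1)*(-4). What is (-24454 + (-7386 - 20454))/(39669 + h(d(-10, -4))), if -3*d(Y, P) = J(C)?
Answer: -52294/39641 ≈ -1.3192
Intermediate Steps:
C = 12 (C = -3*(-4) = 12)
d(Y, P) = -4 (d(Y, P) = -⅓*12 = -4)
h(I) = -24 + I
(-24454 + (-7386 - 20454))/(39669 + h(d(-10, -4))) = (-24454 + (-7386 - 20454))/(39669 + (-24 - 4)) = (-24454 - 27840)/(39669 - 28) = -52294/39641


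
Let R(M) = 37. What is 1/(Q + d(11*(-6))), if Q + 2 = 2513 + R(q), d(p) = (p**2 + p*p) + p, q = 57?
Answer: 1/11194 ≈ 8.9334e-5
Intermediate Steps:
d(p) = p + 2*p**2 (d(p) = (p**2 + p**2) + p = 2*p**2 + p = p + 2*p**2)
Q = 2548 (Q = -2 + (2513 + 37) = -2 + 2550 = 2548)
1/(Q + d(11*(-6))) = 1/(2548 + (11*(-6))*(1 + 2*(11*(-6)))) = 1/(2548 - 66*(1 + 2*(-66))) = 1/(2548 - 66*(1 - 132)) = 1/(2548 - 66*(-131)) = 1/(2548 + 8646) = 1/11194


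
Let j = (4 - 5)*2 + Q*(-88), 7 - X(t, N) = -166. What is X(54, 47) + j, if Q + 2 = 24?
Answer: -1765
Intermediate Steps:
Q = 22 (Q = -2 + 24 = 22)
X(t, N) = 173 (X(t, N) = 7 - 1*(-166) = 7 + 166 = 173)
j = -1938 (j = (4 - 5)*2 + 22*(-88) = -1*2 - 1936 = -2 - 1936 = -1938)
X(54, 47) + j = 173 - 1938 = -1765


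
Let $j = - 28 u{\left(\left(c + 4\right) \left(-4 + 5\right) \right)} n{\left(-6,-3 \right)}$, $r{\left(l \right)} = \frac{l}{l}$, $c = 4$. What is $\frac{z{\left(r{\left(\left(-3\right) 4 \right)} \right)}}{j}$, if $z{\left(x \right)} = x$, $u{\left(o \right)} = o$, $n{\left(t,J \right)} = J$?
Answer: $\frac{1}{672} \approx 0.0014881$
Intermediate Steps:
$r{\left(l \right)} = 1$
$j = 672$ ($j = - 28 \left(4 + 4\right) \left(-4 + 5\right) \left(-3\right) = - 28 \cdot 8 \cdot 1 \left(-3\right) = \left(-28\right) 8 \left(-3\right) = \left(-224\right) \left(-3\right) = 672$)
$\frac{z{\left(r{\left(\left(-3\right) 4 \right)} \right)}}{j} = 1 \cdot \frac{1}{672} = \frac{1}{672}$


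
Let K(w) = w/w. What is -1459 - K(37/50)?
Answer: -1460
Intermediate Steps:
K(w) = 1
-1459 - K(37/50) = -1459 - 1*1 = -1459 - 1 = -1460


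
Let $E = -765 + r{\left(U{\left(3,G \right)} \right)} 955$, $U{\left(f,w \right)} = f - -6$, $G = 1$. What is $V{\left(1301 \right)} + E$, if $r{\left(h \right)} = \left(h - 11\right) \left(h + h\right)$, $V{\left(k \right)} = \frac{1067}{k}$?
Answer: $- \frac{45722578}{1301} \approx -35144.0$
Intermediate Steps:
$U{\left(f,w \right)} = 6 + f$ ($U{\left(f,w \right)} = f + 6 = 6 + f$)
$r{\left(h \right)} = 2 h \left(-11 + h\right)$ ($r{\left(h \right)} = \left(-11 + h\right) 2 h = 2 h \left(-11 + h\right)$)
$E = -35145$ ($E = -765 + 2 \left(6 + 3\right) \left(-11 + \left(6 + 3\right)\right) 955 = -765 + 2 \cdot 9 \left(-11 + 9\right) 955 = -765 + 2 \cdot 9 \left(-2\right) 955 = -765 - 34380 = -35145$)
$V{\left(1301 \right)} + E = \frac{1067}{1301} - 35145 = - \frac{45722578}{1301}$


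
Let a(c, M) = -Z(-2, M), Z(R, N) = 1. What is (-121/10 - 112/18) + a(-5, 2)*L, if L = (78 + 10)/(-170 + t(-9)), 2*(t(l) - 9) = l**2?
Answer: -381569/21690 ≈ -17.592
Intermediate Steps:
t(l) = 9 + l**2/2
a(c, M) = -1 (a(c, M) = -1*1 = -1)
L = -176/241 (L = (78 + 10)/(-170 + (9 + (1/2)*(-9)**2)) = 88/(-170 + (9 + (1/2)*81)) = 88/(-170 + (9 + 81/2)) = 88/(-170 + 99/2) = 88/(-241/2) = 88*(-2/241) = -176/241 ≈ -0.73029)
(-121/10 - 112/18) + a(-5, 2)*L = (-121/10 - 112/18) - 1*(-176/241) = (-121*1/10 - 112*1/18) + 176/241 = (-121/10 - 56/9) + 176/241 = -1649/90 + 176/241 = -381569/21690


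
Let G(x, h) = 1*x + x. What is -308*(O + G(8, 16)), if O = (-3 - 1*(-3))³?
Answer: -4928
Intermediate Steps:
G(x, h) = 2*x (G(x, h) = x + x = 2*x)
O = 0 (O = (-3 + 3)³ = 0³ = 0)
-308*(O + G(8, 16)) = -308*(0 + 2*8) = -308*(0 + 16) = -308*16 = -4928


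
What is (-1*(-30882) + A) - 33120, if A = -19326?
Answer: -21564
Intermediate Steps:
(-1*(-30882) + A) - 33120 = (-1*(-30882) - 19326) - 33120 = (30882 - 19326) - 33120 = 11556 - 33120 = -21564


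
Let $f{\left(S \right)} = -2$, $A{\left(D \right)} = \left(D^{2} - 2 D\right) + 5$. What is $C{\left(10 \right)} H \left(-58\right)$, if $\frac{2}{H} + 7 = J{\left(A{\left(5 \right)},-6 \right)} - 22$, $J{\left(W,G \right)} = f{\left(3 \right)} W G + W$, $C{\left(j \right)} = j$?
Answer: $- \frac{1160}{231} \approx -5.0216$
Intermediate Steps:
$A{\left(D \right)} = 5 + D^{2} - 2 D$
$J{\left(W,G \right)} = W - 2 G W$ ($J{\left(W,G \right)} = - 2 W G + W = - 2 G W + W = W - 2 G W$)
$H = \frac{2}{231}$ ($H = \frac{2}{-7 - \left(22 - \left(5 + 5^{2} - 10\right) \left(1 - -12\right)\right)} = \frac{2}{-7 - \left(22 - \left(5 + 25 - 10\right) \left(1 + 12\right)\right)} = \frac{2}{-7 + \left(20 \cdot 13 - 22\right)} = \frac{2}{-7 + \left(260 - 22\right)} = \frac{2}{-7 + 238} = \frac{2}{231} \approx 0.008658$)
$C{\left(10 \right)} H \left(-58\right) = 10 \cdot \frac{2}{231} \left(-58\right) = \frac{20}{231} \left(-58\right) = - \frac{1160}{231}$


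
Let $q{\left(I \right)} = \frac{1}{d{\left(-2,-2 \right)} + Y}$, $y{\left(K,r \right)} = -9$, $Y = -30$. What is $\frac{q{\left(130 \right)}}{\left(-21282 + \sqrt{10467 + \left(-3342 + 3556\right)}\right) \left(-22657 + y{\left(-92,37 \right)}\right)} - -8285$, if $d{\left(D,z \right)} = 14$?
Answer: $\frac{680412087262739999}{82125779995504} - \frac{\sqrt{10681}}{164251559991008} \approx 8285.0$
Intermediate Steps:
$q{\left(I \right)} = - \frac{1}{16}$ ($q{\left(I \right)} = \frac{1}{14 - 30} = \frac{1}{-16} = - \frac{1}{16}$)
$\frac{q{\left(130 \right)}}{\left(-21282 + \sqrt{10467 + \left(-3342 + 3556\right)}\right) \left(-22657 + y{\left(-92,37 \right)}\right)} - -8285 = - \frac{1}{16 \left(-21282 + \sqrt{10467 + \left(-3342 + 3556\right)}\right) \left(-22657 - 9\right)} - -8285 = - \frac{1}{16 \left(-21282 + \sqrt{10467 + 214}\right) \left(-22666\right)} + 8285 = - \frac{1}{16 \left(-21282 + \sqrt{10681}\right) \left(-22666\right)} + 8285 = - \frac{1}{16 \left(482377812 - 22666 \sqrt{10681}\right)} + 8285 = 8285 - \frac{1}{16 \left(482377812 - 22666 \sqrt{10681}\right)}$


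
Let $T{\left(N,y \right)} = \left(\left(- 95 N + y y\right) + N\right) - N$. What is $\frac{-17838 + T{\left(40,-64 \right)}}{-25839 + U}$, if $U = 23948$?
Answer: $\frac{17542}{1891} \approx 9.2766$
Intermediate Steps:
$T{\left(N,y \right)} = y^{2} - 95 N$ ($T{\left(N,y \right)} = \left(\left(- 95 N + y^{2}\right) + N\right) - N = \left(\left(y^{2} - 95 N\right) + N\right) - N = \left(y^{2} - 94 N\right) - N = y^{2} - 95 N$)
$\frac{-17838 + T{\left(40,-64 \right)}}{-25839 + U} = \frac{-17838 + \left(\left(-64\right)^{2} - 3800\right)}{-25839 + 23948} = \frac{-17838 + \left(4096 - 3800\right)}{-1891} = \left(-17838 + 296\right) \left(- \frac{1}{1891}\right) = \left(-17542\right) \left(- \frac{1}{1891}\right) = \frac{17542}{1891}$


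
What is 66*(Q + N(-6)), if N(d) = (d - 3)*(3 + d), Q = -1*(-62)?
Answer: 5874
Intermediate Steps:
Q = 62
N(d) = (-3 + d)*(3 + d)
66*(Q + N(-6)) = 66*(62 + (-9 + (-6)**2)) = 66*(62 + (-9 + 36)) = 66*(62 + 27) = 66*89 = 5874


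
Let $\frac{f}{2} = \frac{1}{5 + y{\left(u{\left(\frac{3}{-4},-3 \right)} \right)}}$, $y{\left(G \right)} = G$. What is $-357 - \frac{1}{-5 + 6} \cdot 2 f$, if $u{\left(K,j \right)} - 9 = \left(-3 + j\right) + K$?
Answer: $- \frac{10369}{29} \approx -357.55$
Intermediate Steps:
$u{\left(K,j \right)} = 6 + K + j$ ($u{\left(K,j \right)} = 9 + \left(\left(-3 + j\right) + K\right) = 9 + \left(-3 + K + j\right) = 6 + K + j$)
$f = \frac{8}{29}$ ($f = \frac{2}{5 + \left(6 + \frac{3}{-4} - 3\right)} = \frac{2}{5 + \left(6 + 3 \left(- \frac{1}{4}\right) - 3\right)} = \frac{2}{5 - - \frac{9}{4}} = \frac{2}{5 + \frac{9}{4}} = \frac{2}{\frac{29}{4}} = 2 \cdot \frac{4}{29} = \frac{8}{29} \approx 0.27586$)
$-357 - \frac{1}{-5 + 6} \cdot 2 f = -357 - \frac{1}{-5 + 6} \cdot 2 \cdot \frac{8}{29} = -357 - 1^{-1} \cdot 2 \cdot \frac{8}{29} = -357 - 1 \cdot 2 \cdot \frac{8}{29} = -357 - 2 \cdot \frac{8}{29} = -357 - \frac{16}{29} = - \frac{10369}{29}$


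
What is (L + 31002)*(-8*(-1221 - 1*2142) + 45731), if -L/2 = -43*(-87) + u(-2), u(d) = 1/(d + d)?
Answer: 3416823035/2 ≈ 1.7084e+9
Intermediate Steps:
u(d) = 1/(2*d)
L = -14963/2 (L = -2*(-43*(-87) + (½)/(-2)) = -2*(3741 + (½)*(-½)) = -2*(3741 - ¼) = -2*14963/4 = -14963/2 ≈ -7481.5)
(L + 31002)*(-8*(-1221 - 1*2142) + 45731) = (-14963/2 + 31002)*(-8*(-1221 - 1*2142) + 45731) = 47041*(-8*(-1221 - 2142) + 45731)/2 = 47041*(-8*(-3363) + 45731)/2 = 47041*(26904 + 45731)/2 = (47041/2)*72635 = 3416823035/2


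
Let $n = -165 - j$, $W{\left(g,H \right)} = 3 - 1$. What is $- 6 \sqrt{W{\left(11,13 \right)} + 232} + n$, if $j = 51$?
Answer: $-216 - 18 \sqrt{26} \approx -307.78$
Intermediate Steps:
$W{\left(g,H \right)} = 2$ ($W{\left(g,H \right)} = 3 - 1 = 2$)
$n = -216$ ($n = -165 - 51 = -216$)
$- 6 \sqrt{W{\left(11,13 \right)} + 232} + n = - 6 \sqrt{2 + 232} - 216 = - 6 \sqrt{234} - 216 = - 6 \cdot 3 \sqrt{26} - 216 = - 18 \sqrt{26} - 216 = -216 - 18 \sqrt{26}$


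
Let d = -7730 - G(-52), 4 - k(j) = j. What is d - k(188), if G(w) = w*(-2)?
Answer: -7650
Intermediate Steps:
G(w) = -2*w
k(j) = 4 - j
d = -7834 (d = -7730 - (-2)*(-52) = -7730 - 1*104 = -7730 - 104 = -7834)
d - k(188) = -7834 - (4 - 1*188) = -7834 - (4 - 188) = -7834 - 1*(-184) = -7834 + 184 = -7650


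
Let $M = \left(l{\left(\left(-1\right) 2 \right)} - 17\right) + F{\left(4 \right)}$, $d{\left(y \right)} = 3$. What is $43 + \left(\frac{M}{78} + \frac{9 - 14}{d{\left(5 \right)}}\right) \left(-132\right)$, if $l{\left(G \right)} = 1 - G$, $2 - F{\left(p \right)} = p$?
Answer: $\frac{3771}{13} \approx 290.08$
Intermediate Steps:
$F{\left(p \right)} = 2 - p$
$M = -16$ ($M = \left(\left(1 - \left(-1\right) 2\right) - 17\right) + \left(2 - 4\right) = \left(\left(1 - -2\right) - 17\right) + \left(2 - 4\right) = \left(\left(1 + 2\right) - 17\right) - 2 = \left(3 - 17\right) - 2 = -14 - 2 = -16$)
$43 + \left(\frac{M}{78} + \frac{9 - 14}{d{\left(5 \right)}}\right) \left(-132\right) = 43 + \left(- \frac{16}{78} + \frac{9 - 14}{3}\right) \left(-132\right) = 43 + \left(\left(-16\right) \frac{1}{78} - \frac{5}{3}\right) \left(-132\right) = 43 + \left(- \frac{8}{39} - \frac{5}{3}\right) \left(-132\right) = 43 - - \frac{3212}{13} = 43 + \frac{3212}{13} = \frac{3771}{13}$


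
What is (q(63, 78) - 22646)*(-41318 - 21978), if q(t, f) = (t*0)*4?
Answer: 1433401216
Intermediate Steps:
q(t, f) = 0 (q(t, f) = 0*4 = 0)
(q(63, 78) - 22646)*(-41318 - 21978) = (0 - 22646)*(-41318 - 21978) = -22646*(-63296) = 1433401216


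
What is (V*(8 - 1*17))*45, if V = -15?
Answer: 6075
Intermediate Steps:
(V*(8 - 1*17))*45 = -15*(8 - 1*17)*45 = -15*(8 - 17)*45 = -15*(-9)*45 = 135*45 = 6075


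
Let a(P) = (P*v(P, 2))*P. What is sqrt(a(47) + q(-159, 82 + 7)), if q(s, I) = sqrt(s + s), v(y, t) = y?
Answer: sqrt(103823 + I*sqrt(318)) ≈ 322.22 + 0.028*I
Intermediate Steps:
q(s, I) = sqrt(2)*sqrt(s) (q(s, I) = sqrt(2*s) = sqrt(2)*sqrt(s))
a(P) = P**3 (a(P) = (P*P)*P = P**2*P = P**3)
sqrt(a(47) + q(-159, 82 + 7)) = sqrt(47**3 + sqrt(2)*sqrt(-159)) = sqrt(103823 + sqrt(2)*(I*sqrt(159))) = sqrt(103823 + I*sqrt(318))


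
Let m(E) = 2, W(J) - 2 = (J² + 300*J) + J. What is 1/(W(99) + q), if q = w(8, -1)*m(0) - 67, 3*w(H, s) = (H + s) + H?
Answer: 1/39545 ≈ 2.5288e-5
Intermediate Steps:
W(J) = 2 + J² + 301*J (W(J) = 2 + ((J² + 300*J) + J) = 2 + (J² + 301*J) = 2 + J² + 301*J)
w(H, s) = s/3 + 2*H/3 (w(H, s) = ((H + s) + H)/3 = (s + 2*H)/3 = s/3 + 2*H/3)
q = -57 (q = ((⅓)*(-1) + (⅔)*8)*2 - 67 = (-⅓ + 16/3)*2 - 67 = 5*2 - 67 = 10 - 67 = -57)
1/(W(99) + q) = 1/((2 + 99² + 301*99) - 57) = 1/((2 + 9801 + 29799) - 57) = 1/(39602 - 57) = 1/39545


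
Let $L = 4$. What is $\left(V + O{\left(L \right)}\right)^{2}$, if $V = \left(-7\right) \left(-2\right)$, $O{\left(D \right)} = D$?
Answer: $324$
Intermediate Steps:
$V = 14$
$\left(V + O{\left(L \right)}\right)^{2} = \left(14 + 4\right)^{2} = 18^{2} = 324$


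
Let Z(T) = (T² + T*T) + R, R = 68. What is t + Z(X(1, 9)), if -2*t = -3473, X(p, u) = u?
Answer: 3933/2 ≈ 1966.5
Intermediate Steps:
Z(T) = 68 + 2*T² (Z(T) = (T² + T*T) + 68 = (T² + T²) + 68 = 2*T² + 68 = 68 + 2*T²)
t = 3473/2 (t = -½*(-3473) = 3473/2 ≈ 1736.5)
t + Z(X(1, 9)) = 3473/2 + (68 + 2*9²) = 3473/2 + (68 + 2*81) = 3473/2 + (68 + 162) = 3473/2 + 230 = 3933/2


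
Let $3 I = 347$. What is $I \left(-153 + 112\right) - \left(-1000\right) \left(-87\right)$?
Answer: $- \frac{275227}{3} \approx -91742.0$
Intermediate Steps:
$I = \frac{347}{3}$ ($I = \frac{1}{3} \cdot 347 = \frac{347}{3} \approx 115.67$)
$I \left(-153 + 112\right) - \left(-1000\right) \left(-87\right) = \frac{347 \left(-153 + 112\right)}{3} - \left(-1000\right) \left(-87\right) = \frac{347}{3} \left(-41\right) - 87000 = - \frac{14227}{3} - 87000 = - \frac{275227}{3}$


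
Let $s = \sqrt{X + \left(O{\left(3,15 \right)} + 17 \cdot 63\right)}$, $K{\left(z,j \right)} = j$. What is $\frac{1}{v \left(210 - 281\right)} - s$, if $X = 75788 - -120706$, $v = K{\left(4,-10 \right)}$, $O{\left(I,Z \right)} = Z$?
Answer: $\frac{1}{710} - 2 \sqrt{49395} \approx -444.5$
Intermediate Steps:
$v = -10$
$X = 196494$ ($X = 75788 + 120706 = 196494$)
$s = 2 \sqrt{49395}$ ($s = \sqrt{196494 + \left(15 + 17 \cdot 63\right)} = \sqrt{196494 + \left(15 + 1071\right)} = \sqrt{196494 + 1086} = \sqrt{197580} = 2 \sqrt{49395} \approx 444.5$)
$\frac{1}{v \left(210 - 281\right)} - s = \frac{1}{\left(-10\right) \left(210 - 281\right)} - 2 \sqrt{49395} = \frac{1}{\left(-10\right) \left(-71\right)} - 2 \sqrt{49395} = \frac{1}{710} - 2 \sqrt{49395}$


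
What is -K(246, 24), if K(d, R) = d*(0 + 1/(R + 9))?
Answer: -82/11 ≈ -7.4545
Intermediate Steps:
K(d, R) = d/(9 + R) (K(d, R) = d*(0 + 1/(9 + R)) = d/(9 + R))
-K(246, 24) = -246/(9 + 24) = -246/33 = -1*82/11 = -82/11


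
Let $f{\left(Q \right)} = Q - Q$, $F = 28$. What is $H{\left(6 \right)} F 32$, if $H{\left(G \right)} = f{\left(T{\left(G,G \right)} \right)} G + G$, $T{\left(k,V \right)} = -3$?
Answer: $5376$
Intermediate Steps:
$f{\left(Q \right)} = 0$
$H{\left(G \right)} = G$ ($H{\left(G \right)} = 0 G + G = 0 + G = G$)
$H{\left(6 \right)} F 32 = 6 \cdot 28 \cdot 32 = 168 \cdot 32 = 5376$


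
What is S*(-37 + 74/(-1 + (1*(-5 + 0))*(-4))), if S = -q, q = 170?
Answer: 106930/19 ≈ 5627.9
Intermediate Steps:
S = -170 (S = -1*170 = -170)
S*(-37 + 74/(-1 + (1*(-5 + 0))*(-4))) = -170*(-37 + 74/(-1 + (1*(-5 + 0))*(-4))) = -170*(-37 + 74/(-1 + (1*(-5))*(-4))) = -170*(-37 + 74/(-1 - 5*(-4))) = -170*(-37 + 74/(-1 + 20)) = -170*(-37 + 74/19) = -170*(-629/19) = 106930/19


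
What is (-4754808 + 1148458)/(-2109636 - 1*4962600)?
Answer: 1803175/3536118 ≈ 0.50993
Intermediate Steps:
(-4754808 + 1148458)/(-2109636 - 1*4962600) = -3606350/(-2109636 - 4962600) = -3606350/(-7072236) = -3606350*(-1/7072236) = 1803175/3536118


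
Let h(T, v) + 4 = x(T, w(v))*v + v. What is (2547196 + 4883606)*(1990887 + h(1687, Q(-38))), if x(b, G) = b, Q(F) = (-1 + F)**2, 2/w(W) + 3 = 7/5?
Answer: 33872055111462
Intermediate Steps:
w(W) = -5/4 (w(W) = 2/(-3 + 7/5) = 2/(-8/5) = 2*(-5/8) = -5/4)
h(T, v) = -4 + v + T*v (h(T, v) = -4 + (T*v + v) = -4 + (v + T*v) = -4 + v + T*v)
(2547196 + 4883606)*(1990887 + h(1687, Q(-38))) = (2547196 + 4883606)*(1990887 + (-4 + (-1 - 38)**2 + 1687*(-1 - 38)**2)) = 7430802*(1990887 + (-4 + (-39)**2 + 1687*(-39)**2)) = 7430802*(1990887 + (-4 + 1521 + 1687*1521)) = 7430802*(1990887 + (-4 + 1521 + 2565927)) = 7430802*(1990887 + 2567444) = 7430802*4558331 = 33872055111462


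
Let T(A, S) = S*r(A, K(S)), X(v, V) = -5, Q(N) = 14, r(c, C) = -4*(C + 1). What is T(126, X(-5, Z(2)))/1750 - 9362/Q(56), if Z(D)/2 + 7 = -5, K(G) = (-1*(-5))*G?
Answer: -117073/175 ≈ -668.99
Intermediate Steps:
K(G) = 5*G
Z(D) = -24 (Z(D) = -14 + 2*(-5) = -14 - 10 = -24)
r(c, C) = -4 - 4*C (r(c, C) = -4*(1 + C) = -4 - 4*C)
T(A, S) = S*(-4 - 20*S)
T(126, X(-5, Z(2)))/1750 - 9362/Q(56) = -4*(-5)*(1 + 5*(-5))/1750 - 9362/14 = -4*(-5)*(1 - 25)*(1/1750) - 9362*1/14 = -4*(-5)*(-24)*(1/1750) - 4681/7 = -480*1/1750 - 4681/7 = -48/175 - 4681/7 = -117073/175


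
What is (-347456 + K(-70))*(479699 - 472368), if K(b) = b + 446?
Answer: -2544443480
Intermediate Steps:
K(b) = 446 + b
(-347456 + K(-70))*(479699 - 472368) = (-347456 + (446 - 70))*(479699 - 472368) = (-347456 + 376)*7331 = -347080*7331 = -2544443480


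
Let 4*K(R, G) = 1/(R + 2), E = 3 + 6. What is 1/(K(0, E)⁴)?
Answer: 4096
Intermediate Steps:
E = 9
K(R, G) = 1/(4*(2 + R)) (K(R, G) = 1/(4*(R + 2)) = 1/(4*(2 + R)))
1/(K(0, E)⁴) = 1/((1/(4*(2 + 0)))⁴) = 1/(((¼)/2)⁴) = 1/(((¼)*(½))⁴) = 1/((⅛)⁴) = 1/(1/4096) = 4096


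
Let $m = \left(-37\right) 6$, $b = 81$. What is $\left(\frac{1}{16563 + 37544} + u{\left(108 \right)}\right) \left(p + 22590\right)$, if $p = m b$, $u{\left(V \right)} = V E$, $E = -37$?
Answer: $- \frac{996302919168}{54107} \approx -1.8414 \cdot 10^{7}$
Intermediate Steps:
$u{\left(V \right)} = - 37 V$ ($u{\left(V \right)} = V \left(-37\right) = - 37 V$)
$m = -222$
$p = -17982$ ($p = \left(-222\right) 81 = -17982$)
$\left(\frac{1}{16563 + 37544} + u{\left(108 \right)}\right) \left(p + 22590\right) = \left(\frac{1}{16563 + 37544} - 3996\right) \left(-17982 + 22590\right) = \left(\frac{1}{54107} - 3996\right) 4608 = \left(- \frac{216211571}{54107}\right) 4608 = - \frac{996302919168}{54107}$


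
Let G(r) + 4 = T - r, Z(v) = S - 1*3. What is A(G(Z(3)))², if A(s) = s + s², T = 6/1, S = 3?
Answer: 36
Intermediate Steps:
T = 6 (T = 6*1 = 6)
Z(v) = 0 (Z(v) = 3 - 1*3 = 3 - 3 = 0)
G(r) = 2 - r (G(r) = -4 + (6 - r) = 2 - r)
A(G(Z(3)))² = ((2 - 1*0)*(1 + (2 - 1*0)))² = ((2 + 0)*(1 + (2 + 0)))² = (2*(1 + 2))² = (2*3)² = 6² = 36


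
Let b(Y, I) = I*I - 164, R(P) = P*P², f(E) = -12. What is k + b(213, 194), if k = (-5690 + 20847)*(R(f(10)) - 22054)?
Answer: -360426302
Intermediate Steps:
R(P) = P³
b(Y, I) = -164 + I² (b(Y, I) = I² - 164 = -164 + I²)
k = -360463774 (k = (-5690 + 20847)*((-12)³ - 22054) = 15157*(-1728 - 22054) = 15157*(-23782) = -360463774)
k + b(213, 194) = -360463774 + (-164 + 194²) = -360463774 + (-164 + 37636) = -360463774 + 37472 = -360426302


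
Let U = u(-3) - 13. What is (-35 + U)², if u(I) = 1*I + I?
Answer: 2916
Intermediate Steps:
u(I) = 2*I (u(I) = I + I = 2*I)
U = -19 (U = 2*(-3) - 13 = -6 - 13 = -19)
(-35 + U)² = (-35 - 19)² = (-54)² = 2916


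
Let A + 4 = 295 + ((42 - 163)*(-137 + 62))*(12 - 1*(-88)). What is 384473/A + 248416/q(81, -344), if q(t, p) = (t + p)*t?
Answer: -72439793579/6446223891 ≈ -11.238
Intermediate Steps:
A = 907791 (A = -4 + (295 + ((42 - 163)*(-137 + 62))*(12 - 1*(-88))) = -4 + (295 + (-121*(-75))*(12 + 88)) = -4 + (295 + 9075*100) = -4 + (295 + 907500) = -4 + 907795 = 907791)
q(t, p) = t*(p + t) (q(t, p) = (p + t)*t = t*(p + t))
384473/A + 248416/q(81, -344) = 384473/907791 + 248416/((81*(-344 + 81))) = 384473*(1/907791) + 248416/((81*(-263))) = 384473/907791 + 248416/(-21303) = 384473/907791 + 248416*(-1/21303) = 384473/907791 - 248416/21303 = -72439793579/6446223891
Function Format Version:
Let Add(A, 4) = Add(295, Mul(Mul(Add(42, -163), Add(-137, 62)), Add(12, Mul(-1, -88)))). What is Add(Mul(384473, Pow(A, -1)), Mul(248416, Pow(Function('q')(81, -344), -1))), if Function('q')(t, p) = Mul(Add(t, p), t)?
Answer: Rational(-72439793579, 6446223891) ≈ -11.238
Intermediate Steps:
A = 907791 (A = Add(-4, Add(295, Mul(Mul(Add(42, -163), Add(-137, 62)), Add(12, Mul(-1, -88))))) = Add(-4, Add(295, Mul(Mul(-121, -75), Add(12, 88)))) = Add(-4, Add(295, Mul(9075, 100))) = Add(-4, Add(295, 907500)) = Add(-4, 907795) = 907791)
Function('q')(t, p) = Mul(t, Add(p, t)) (Function('q')(t, p) = Mul(Add(p, t), t) = Mul(t, Add(p, t)))
Add(Mul(384473, Pow(A, -1)), Mul(248416, Pow(Function('q')(81, -344), -1))) = Add(Mul(384473, Pow(907791, -1)), Mul(248416, Pow(Mul(81, Add(-344, 81)), -1))) = Add(Mul(384473, Rational(1, 907791)), Mul(248416, Pow(Mul(81, -263), -1))) = Add(Rational(384473, 907791), Mul(248416, Pow(-21303, -1))) = Add(Rational(384473, 907791), Mul(248416, Rational(-1, 21303))) = Add(Rational(384473, 907791), Rational(-248416, 21303)) = Rational(-72439793579, 6446223891)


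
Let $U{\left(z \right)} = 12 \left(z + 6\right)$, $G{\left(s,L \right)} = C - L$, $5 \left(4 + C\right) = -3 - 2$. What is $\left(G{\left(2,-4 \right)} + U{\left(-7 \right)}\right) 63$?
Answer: $-819$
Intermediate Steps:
$C = -5$ ($C = -4 + \frac{-3 - 2}{5} = -4 + \frac{1}{5} \left(-5\right) = -4 - 1 = -5$)
$G{\left(s,L \right)} = -5 - L$
$U{\left(z \right)} = 72 + 12 z$ ($U{\left(z \right)} = 12 \left(6 + z\right) = 72 + 12 z$)
$\left(G{\left(2,-4 \right)} + U{\left(-7 \right)}\right) 63 = \left(\left(-5 - -4\right) + \left(72 + 12 \left(-7\right)\right)\right) 63 = \left(\left(-5 + 4\right) + \left(72 - 84\right)\right) 63 = \left(-1 - 12\right) 63 = \left(-13\right) 63 = -819$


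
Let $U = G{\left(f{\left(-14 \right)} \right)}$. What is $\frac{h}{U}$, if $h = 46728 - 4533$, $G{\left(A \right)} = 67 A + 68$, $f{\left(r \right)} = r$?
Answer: $- \frac{97}{2} \approx -48.5$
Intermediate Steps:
$G{\left(A \right)} = 68 + 67 A$
$h = 42195$ ($h = 46728 - 4533 = 42195$)
$U = -870$ ($U = 68 + 67 \left(-14\right) = 68 - 938 = -870$)
$\frac{h}{U} = \frac{42195}{-870} = 42195 \left(- \frac{1}{870}\right) = - \frac{97}{2}$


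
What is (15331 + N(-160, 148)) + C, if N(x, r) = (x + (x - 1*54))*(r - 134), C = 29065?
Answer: 39160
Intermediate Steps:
N(x, r) = (-134 + r)*(-54 + 2*x) (N(x, r) = (x + (x - 54))*(-134 + r) = (x + (-54 + x))*(-134 + r) = (-54 + 2*x)*(-134 + r) = (-134 + r)*(-54 + 2*x))
(15331 + N(-160, 148)) + C = (15331 + (7236 - 268*(-160) - 54*148 + 2*148*(-160))) + 29065 = (15331 + (7236 + 42880 - 7992 - 47360)) + 29065 = (15331 - 5236) + 29065 = 10095 + 29065 = 39160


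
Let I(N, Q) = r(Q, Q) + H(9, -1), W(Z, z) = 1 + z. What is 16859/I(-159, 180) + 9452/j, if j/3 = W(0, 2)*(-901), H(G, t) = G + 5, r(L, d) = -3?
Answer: 8035627/5247 ≈ 1531.5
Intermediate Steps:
H(G, t) = 5 + G
j = -8109 (j = 3*((1 + 2)*(-901)) = 3*(3*(-901)) = 3*(-2703) = -8109)
I(N, Q) = 11 (I(N, Q) = -3 + (5 + 9) = -3 + 14 = 11)
16859/I(-159, 180) + 9452/j = 16859/11 + 9452/(-8109) = 16859*(1/11) + 9452*(-1/8109) = 16859/11 - 556/477 = 8035627/5247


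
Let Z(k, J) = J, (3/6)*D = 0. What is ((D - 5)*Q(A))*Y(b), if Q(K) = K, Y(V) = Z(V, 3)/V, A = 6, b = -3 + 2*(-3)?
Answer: 10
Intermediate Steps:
D = 0 (D = 2*0 = 0)
b = -9 (b = -3 - 6 = -9)
Y(V) = 3/V
((D - 5)*Q(A))*Y(b) = ((0 - 5)*6)*(3/(-9)) = (-5*6)*(3*(-1/9)) = -30*(-1/3) = 10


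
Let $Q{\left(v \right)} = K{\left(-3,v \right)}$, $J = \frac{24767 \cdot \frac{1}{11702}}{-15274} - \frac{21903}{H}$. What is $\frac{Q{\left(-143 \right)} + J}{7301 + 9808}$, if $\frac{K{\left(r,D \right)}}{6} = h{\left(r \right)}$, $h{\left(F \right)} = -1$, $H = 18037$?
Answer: $- \frac{23258514005879}{55157149209359484} \approx -0.00042168$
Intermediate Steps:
$K{\left(r,D \right)} = -6$ ($K{\left(r,D \right)} = 6 \left(-1\right) = -6$)
$J = - \frac{3915308952623}{3223867508876}$ ($J = \frac{24767 \cdot \frac{1}{11702}}{-15274} - \frac{21903}{18037} = 24767 \cdot \frac{1}{11702} \left(- \frac{1}{15274}\right) - \frac{21903}{18037} = \frac{24767}{11702} \left(- \frac{1}{15274}\right) - \frac{21903}{18037} = - \frac{24767}{178736348} - \frac{21903}{18037} = - \frac{3915308952623}{3223867508876} \approx -1.2145$)
$Q{\left(v \right)} = -6$
$\frac{Q{\left(-143 \right)} + J}{7301 + 9808} = \frac{-6 - \frac{3915308952623}{3223867508876}}{7301 + 9808} = - \frac{23258514005879}{3223867508876 \cdot 17109} = \left(- \frac{23258514005879}{3223867508876}\right) \frac{1}{17109} = - \frac{23258514005879}{55157149209359484}$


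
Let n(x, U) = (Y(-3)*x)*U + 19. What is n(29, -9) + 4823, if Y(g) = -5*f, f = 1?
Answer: 6147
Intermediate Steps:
Y(g) = -5 (Y(g) = -5*1 = -5)
n(x, U) = 19 - 5*U*x (n(x, U) = (-5*x)*U + 19 = -5*U*x + 19 = 19 - 5*U*x)
n(29, -9) + 4823 = (19 - 5*(-9)*29) + 4823 = (19 + 1305) + 4823 = 1324 + 4823 = 6147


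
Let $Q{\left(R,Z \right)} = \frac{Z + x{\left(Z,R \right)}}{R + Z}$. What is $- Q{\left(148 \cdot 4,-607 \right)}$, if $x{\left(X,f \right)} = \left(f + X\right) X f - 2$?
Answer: $\frac{1796517}{5} \approx 3.593 \cdot 10^{5}$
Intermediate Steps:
$x{\left(X,f \right)} = -2 + X f \left(X + f\right)$ ($x{\left(X,f \right)} = \left(X + f\right) X f - 2 = X \left(X + f\right) f - 2 = X f \left(X + f\right) - 2 = -2 + X f \left(X + f\right)$)
$Q{\left(R,Z \right)} = \frac{-2 + Z + R Z^{2} + Z R^{2}}{R + Z}$ ($Q{\left(R,Z \right)} = \frac{Z + \left(-2 + Z R^{2} + R Z^{2}\right)}{R + Z} = \frac{Z + \left(-2 + R Z^{2} + Z R^{2}\right)}{R + Z} = \frac{-2 + Z + R Z^{2} + Z R^{2}}{R + Z}$)
$- Q{\left(148 \cdot 4,-607 \right)} = - \frac{-2 - 607 + 148 \cdot 4 \left(-607\right)^{2} - 607 \left(148 \cdot 4\right)^{2}}{148 \cdot 4 - 607} = - \frac{-2 - 607 + 592 \cdot 368449 - 607 \cdot 592^{2}}{592 - 607} = - \frac{-2 - 607 + 218121808 - 212731648}{-15} = - \frac{\left(-1\right) \left(-2 - 607 + 218121808 - 212731648\right)}{15} = - \frac{\left(-1\right) 5389551}{15} = \left(-1\right) \left(- \frac{1796517}{5}\right) = \frac{1796517}{5}$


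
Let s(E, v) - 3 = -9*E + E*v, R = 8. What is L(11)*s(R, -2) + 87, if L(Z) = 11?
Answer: -848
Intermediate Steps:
s(E, v) = 3 - 9*E + E*v (s(E, v) = 3 + (-9*E + E*v) = 3 - 9*E + E*v)
L(11)*s(R, -2) + 87 = 11*(3 - 9*8 + 8*(-2)) + 87 = 11*(3 - 72 - 16) + 87 = 11*(-85) + 87 = -935 + 87 = -848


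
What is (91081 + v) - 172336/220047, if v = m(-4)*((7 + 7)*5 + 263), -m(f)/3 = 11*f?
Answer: 29714314403/220047 ≈ 1.3504e+5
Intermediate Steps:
m(f) = -33*f
v = 43956 (v = (-33*(-4))*((7 + 7)*5 + 263) = 132*(14*5 + 263) = 132*(70 + 263) = 132*333 = 43956)
(91081 + v) - 172336/220047 = (91081 + 43956) - 172336/220047 = 135037 - 172336*1/220047 = 135037 - 172336/220047 = 29714314403/220047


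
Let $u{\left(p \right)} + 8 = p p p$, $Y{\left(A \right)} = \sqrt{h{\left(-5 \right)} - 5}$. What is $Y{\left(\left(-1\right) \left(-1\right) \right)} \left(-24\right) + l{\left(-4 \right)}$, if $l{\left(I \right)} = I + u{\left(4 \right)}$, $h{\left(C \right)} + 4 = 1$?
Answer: $52 - 48 i \sqrt{2} \approx 52.0 - 67.882 i$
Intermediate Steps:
$h{\left(C \right)} = -3$ ($h{\left(C \right)} = -4 + 1 = -3$)
$Y{\left(A \right)} = 2 i \sqrt{2}$ ($Y{\left(A \right)} = \sqrt{-3 - 5} = \sqrt{-8} = 2 i \sqrt{2}$)
$u{\left(p \right)} = -8 + p^{3}$ ($u{\left(p \right)} = -8 + p p p = -8 + p^{2} p = -8 + p^{3}$)
$l{\left(I \right)} = 56 + I$ ($l{\left(I \right)} = I - \left(8 - 4^{3}\right) = I + \left(-8 + 64\right) = I + 56 = 56 + I$)
$Y{\left(\left(-1\right) \left(-1\right) \right)} \left(-24\right) + l{\left(-4 \right)} = 2 i \sqrt{2} \left(-24\right) + \left(56 - 4\right) = - 48 i \sqrt{2} + 52 = 52 - 48 i \sqrt{2}$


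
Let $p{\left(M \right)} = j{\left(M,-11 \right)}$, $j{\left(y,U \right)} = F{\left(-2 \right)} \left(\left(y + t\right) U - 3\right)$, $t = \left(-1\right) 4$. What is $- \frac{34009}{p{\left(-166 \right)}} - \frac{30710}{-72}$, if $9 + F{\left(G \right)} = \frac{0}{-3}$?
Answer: $\frac{28803821}{67212} \approx 428.55$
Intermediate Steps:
$F{\left(G \right)} = -9$ ($F{\left(G \right)} = -9 + \frac{0}{-3} = -9 + 0 \left(- \frac{1}{3}\right) = -9 + 0 = -9$)
$t = -4$
$j{\left(y,U \right)} = 27 - 9 U \left(-4 + y\right)$ ($j{\left(y,U \right)} = - 9 \left(\left(y - 4\right) U - 3\right) = - 9 \left(\left(-4 + y\right) U - 3\right) = - 9 \left(U \left(-4 + y\right) - 3\right) = - 9 \left(-3 + U \left(-4 + y\right)\right) = 27 - 9 U \left(-4 + y\right)$)
$p{\left(M \right)} = -369 + 99 M$ ($p{\left(M \right)} = 27 + 36 \left(-11\right) - - 99 M = 27 - 396 + 99 M = -369 + 99 M$)
$- \frac{34009}{p{\left(-166 \right)}} - \frac{30710}{-72} = - \frac{34009}{-369 + 99 \left(-166\right)} - \frac{30710}{-72} = - \frac{34009}{-369 - 16434} - - \frac{15355}{36} = - \frac{34009}{-16803} + \frac{15355}{36} = \left(-34009\right) \left(- \frac{1}{16803}\right) + \frac{15355}{36} = \frac{34009}{16803} + \frac{15355}{36} = \frac{28803821}{67212}$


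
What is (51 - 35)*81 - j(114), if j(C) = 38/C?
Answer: 3887/3 ≈ 1295.7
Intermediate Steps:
(51 - 35)*81 - j(114) = (51 - 35)*81 - 38/114 = 16*81 - 38/114 = 1296 - 1*1/3 = 1296 - 1/3 = 3887/3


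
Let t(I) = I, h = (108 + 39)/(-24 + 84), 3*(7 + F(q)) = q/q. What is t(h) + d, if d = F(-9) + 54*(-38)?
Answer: -123373/60 ≈ -2056.2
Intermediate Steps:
F(q) = -20/3 (F(q) = -7 + (q/q)/3 = -7 + (⅓)*1 = -7 + ⅓ = -20/3)
h = 49/20 (h = 147/60 = 147*(1/60) = 49/20 ≈ 2.4500)
d = -6176/3 (d = -20/3 + 54*(-38) = -20/3 - 2052 = -6176/3 ≈ -2058.7)
t(h) + d = 49/20 - 6176/3 = -123373/60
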